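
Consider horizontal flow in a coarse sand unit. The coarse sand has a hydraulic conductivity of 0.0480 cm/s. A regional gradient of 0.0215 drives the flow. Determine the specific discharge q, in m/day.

Convert K: 0.0480 cm/s × 864 = 41.47 m/day.
Hydraulic gradient i = 0.0215.
Specific discharge q = K · i = 41.47 × 0.02150 = 0.8916 m/day.

0.892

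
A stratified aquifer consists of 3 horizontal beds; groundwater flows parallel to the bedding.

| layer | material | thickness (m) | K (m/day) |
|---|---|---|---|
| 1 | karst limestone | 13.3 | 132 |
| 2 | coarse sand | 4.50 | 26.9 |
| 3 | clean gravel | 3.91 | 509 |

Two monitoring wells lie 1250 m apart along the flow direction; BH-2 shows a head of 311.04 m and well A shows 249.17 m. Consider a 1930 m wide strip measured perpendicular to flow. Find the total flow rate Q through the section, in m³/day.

369000

Flow is parallel to layering, so each bed carries its own Darcy discharge and the transmissivities add.
Σ(K_i·b_i) = 132×13.3 + 26.9×4.50 + 509×3.91 = 3867 m²/day.
Hydraulic gradient i = (311.04 − 249.17) / 1250 = 61.87 / 1250 = 0.04950.
Q = Σ(K_i·b_i) · W · i = 3867 × 1930 × 0.04950 = 3.694e+05 m³/day.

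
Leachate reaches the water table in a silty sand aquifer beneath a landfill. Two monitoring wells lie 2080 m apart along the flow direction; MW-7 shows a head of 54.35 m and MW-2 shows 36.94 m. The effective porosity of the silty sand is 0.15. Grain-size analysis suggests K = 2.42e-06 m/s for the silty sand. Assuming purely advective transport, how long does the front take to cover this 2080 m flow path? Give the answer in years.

488

Convert K: 2.42e-06 m/s × 86400 = 0.2091 m/day.
Hydraulic gradient i = (54.35 − 36.94) / 2080 = 17.41 / 2080 = 0.008370.
Darcy flux q = K · i = 0.2091 × 0.008370 = 0.001750 m/day.
Seepage velocity v = q / n_e = 0.001750 / 0.15 = 0.01167 m/day.
Travel time t = L / v = 2080 / 0.01167 = 1.783e+05 days = 488.1 years.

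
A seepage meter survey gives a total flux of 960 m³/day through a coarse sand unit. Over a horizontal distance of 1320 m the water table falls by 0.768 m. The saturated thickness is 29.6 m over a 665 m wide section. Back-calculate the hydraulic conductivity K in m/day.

Cross-sectional area A = 665 × 29.6 = 19684 m².
Hydraulic gradient i = Δh / L = 0.768 / 1320 = 0.0005818.
From Q = K·A·i, K = Q / (A·i) = 960 / (19684 × 0.0005818) = 83.82 m/day.

83.8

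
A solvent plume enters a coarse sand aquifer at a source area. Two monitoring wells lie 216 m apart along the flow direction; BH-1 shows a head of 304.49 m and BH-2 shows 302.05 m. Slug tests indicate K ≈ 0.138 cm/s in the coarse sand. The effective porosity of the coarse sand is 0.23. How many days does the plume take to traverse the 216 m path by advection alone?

Convert K: 0.138 cm/s × 864 = 119.2 m/day.
Hydraulic gradient i = (304.49 − 302.05) / 216 = 2.44 / 216 = 0.01130.
Darcy flux q = K · i = 119.2 × 0.01130 = 1.347 m/day.
Seepage velocity v = q / n_e = 1.347 / 0.23 = 5.856 m/day.
Travel time t = L / v = 216 / 5.856 = 36.89 days.

36.9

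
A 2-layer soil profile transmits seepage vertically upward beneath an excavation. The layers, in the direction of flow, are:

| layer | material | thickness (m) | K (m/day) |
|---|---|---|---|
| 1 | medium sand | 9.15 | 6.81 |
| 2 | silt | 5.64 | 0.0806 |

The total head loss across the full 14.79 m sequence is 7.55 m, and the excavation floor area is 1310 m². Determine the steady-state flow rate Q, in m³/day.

Flow is perpendicular to layering, so the layers act in series and the equivalent K is the thickness-weighted harmonic mean.
Total thickness L = 9.15 + 5.64 = 14.79 m.
Σ(b_i/K_i) = 9.15/6.81 + 5.64/0.0806 = 71.32 d.
K_eq = L / Σ(b_i/K_i) = 14.79 / 71.32 = 0.2074 m/day.
Q = K_eq · A · (Δh/L) = 0.2074 × 1310 × (7.55/14.79) = 138.7 m³/day.

139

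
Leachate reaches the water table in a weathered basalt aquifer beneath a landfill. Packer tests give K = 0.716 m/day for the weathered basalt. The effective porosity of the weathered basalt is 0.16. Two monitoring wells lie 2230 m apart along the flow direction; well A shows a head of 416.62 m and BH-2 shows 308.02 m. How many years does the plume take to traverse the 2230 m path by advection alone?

Hydraulic gradient i = (416.62 − 308.02) / 2230 = 108.6 / 2230 = 0.04870.
Darcy flux q = K · i = 0.7160 × 0.04870 = 0.03487 m/day.
Seepage velocity v = q / n_e = 0.03487 / 0.16 = 0.2179 m/day.
Travel time t = L / v = 2230 / 0.2179 = 10233 days = 28.02 years.

28.0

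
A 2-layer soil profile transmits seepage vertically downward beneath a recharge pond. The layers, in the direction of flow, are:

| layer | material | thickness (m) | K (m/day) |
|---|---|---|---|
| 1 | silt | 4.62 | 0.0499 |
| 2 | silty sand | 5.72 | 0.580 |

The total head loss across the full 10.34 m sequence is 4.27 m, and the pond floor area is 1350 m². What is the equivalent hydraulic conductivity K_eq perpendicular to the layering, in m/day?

Flow is perpendicular to layering, so the layers act in series and the equivalent K is the thickness-weighted harmonic mean.
Total thickness L = 4.62 + 5.72 = 10.34 m.
Σ(b_i/K_i) = 4.62/0.0499 + 5.72/0.580 = 102.4 d.
K_eq = L / Σ(b_i/K_i) = 10.34 / 102.4 = 0.1009 m/day.

0.101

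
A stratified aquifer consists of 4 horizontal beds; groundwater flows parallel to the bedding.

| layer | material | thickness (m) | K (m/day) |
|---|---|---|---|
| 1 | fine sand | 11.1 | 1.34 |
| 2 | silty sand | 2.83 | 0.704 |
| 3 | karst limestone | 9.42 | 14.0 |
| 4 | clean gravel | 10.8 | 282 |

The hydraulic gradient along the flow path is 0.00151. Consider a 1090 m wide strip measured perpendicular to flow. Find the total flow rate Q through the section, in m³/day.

Flow is parallel to layering, so each bed carries its own Darcy discharge and the transmissivities add.
Σ(K_i·b_i) = 1.34×11.1 + 0.704×2.83 + 14.0×9.42 + 282×10.8 = 3194 m²/day.
Hydraulic gradient i = 0.00151.
Q = Σ(K_i·b_i) · W · i = 3194 × 1090 × 0.001510 = 5258 m³/day.

5260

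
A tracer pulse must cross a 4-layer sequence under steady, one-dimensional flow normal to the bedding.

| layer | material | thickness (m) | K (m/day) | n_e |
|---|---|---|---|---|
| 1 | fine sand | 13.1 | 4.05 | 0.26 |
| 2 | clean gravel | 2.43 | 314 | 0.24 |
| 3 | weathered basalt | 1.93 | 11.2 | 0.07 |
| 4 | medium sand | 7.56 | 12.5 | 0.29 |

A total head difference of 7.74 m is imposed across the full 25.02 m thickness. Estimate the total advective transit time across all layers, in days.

3.28

With flow normal to the layers, continuity requires the same specific discharge q through every layer.
Σ(b_i/K_i) = 13.1/4.05 + 2.43/314 + 1.93/11.2 + 7.56/12.5 = 4.019 d.
q = Δh / Σ(b_i/K_i) = 7.74 / 4.019 = 1.926 m/day.
In each layer the seepage velocity is v_i = q/n_i, so the layer transit time is t_i = b_i·n_i / q:
  layer 1 (fine sand): t_1 = 13.1 × 0.26 / 1.926 = 1.769 d
  layer 2 (clean gravel): t_2 = 2.43 × 0.24 / 1.926 = 0.3029 d
  layer 3 (weathered basalt): t_3 = 1.93 × 0.07 / 1.926 = 0.07016 d
  layer 4 (medium sand): t_4 = 7.56 × 0.29 / 1.926 = 1.139 d
Total t = Σ t_i = 3.280 days.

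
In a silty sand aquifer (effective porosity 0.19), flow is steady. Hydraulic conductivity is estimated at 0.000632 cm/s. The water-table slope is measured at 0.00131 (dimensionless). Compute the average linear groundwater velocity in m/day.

Convert K: 0.000632 cm/s × 864 = 0.5460 m/day.
Hydraulic gradient i = 0.00131.
Darcy flux q = K · i = 0.5460 × 0.001310 = 0.0007153 m/day.
Seepage velocity v = q / n_e = 0.0007153 / 0.19 = 0.003765 m/day.

0.00376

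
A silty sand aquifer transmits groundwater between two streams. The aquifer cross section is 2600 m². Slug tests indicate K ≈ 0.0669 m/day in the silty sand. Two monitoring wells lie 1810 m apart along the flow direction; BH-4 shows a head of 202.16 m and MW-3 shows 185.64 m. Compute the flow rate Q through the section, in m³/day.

1.59

Hydraulic gradient i = (202.16 − 185.64) / 1810 = 16.52 / 1810 = 0.009127.
Darcy's law: Q = K · A · i = 0.06690 × 2600 × 0.009127 = 1.588 m³/day.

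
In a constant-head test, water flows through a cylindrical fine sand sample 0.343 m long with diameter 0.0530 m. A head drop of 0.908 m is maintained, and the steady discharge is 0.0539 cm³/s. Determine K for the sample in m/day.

Cross-sectional area A = π·(d/2)² = π × (0.0530/2)² = 0.002206 m².
Convert discharge: 0.0539 cm³/s = 5.390e-08 m³/s.
Darcy's law rearranged: K = Q·L / (A·Δh) = 5.390e-08 × 0.343 / (0.002206 × 0.908) = 9.229e-06 m/s = 0.7974 m/day.

0.797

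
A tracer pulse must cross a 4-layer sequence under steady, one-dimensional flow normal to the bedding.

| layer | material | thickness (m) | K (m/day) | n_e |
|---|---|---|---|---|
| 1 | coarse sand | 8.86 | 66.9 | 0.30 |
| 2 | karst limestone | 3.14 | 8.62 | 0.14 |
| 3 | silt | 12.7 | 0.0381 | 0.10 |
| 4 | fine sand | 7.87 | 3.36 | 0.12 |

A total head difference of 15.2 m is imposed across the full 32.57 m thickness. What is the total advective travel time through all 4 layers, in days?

117

With flow normal to the layers, continuity requires the same specific discharge q through every layer.
Σ(b_i/K_i) = 8.86/66.9 + 3.14/8.62 + 12.7/0.0381 + 7.87/3.36 = 336.2 d.
q = Δh / Σ(b_i/K_i) = 15.2 / 336.2 = 0.04521 m/day.
In each layer the seepage velocity is v_i = q/n_i, so the layer transit time is t_i = b_i·n_i / q:
  layer 1 (coarse sand): t_1 = 8.86 × 0.30 / 0.04521 = 58.79 d
  layer 2 (karst limestone): t_2 = 3.14 × 0.14 / 0.04521 = 9.722 d
  layer 3 (silt): t_3 = 12.7 × 0.10 / 0.04521 = 28.09 d
  layer 4 (fine sand): t_4 = 7.87 × 0.12 / 0.04521 = 20.89 d
Total t = Σ t_i = 117.5 days.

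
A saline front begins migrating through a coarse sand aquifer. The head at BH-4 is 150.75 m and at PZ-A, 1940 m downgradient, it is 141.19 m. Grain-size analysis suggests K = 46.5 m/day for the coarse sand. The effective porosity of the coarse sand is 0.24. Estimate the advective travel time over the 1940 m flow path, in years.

Hydraulic gradient i = (150.75 − 141.19) / 1940 = 9.56 / 1940 = 0.004928.
Darcy flux q = K · i = 46.50 × 0.004928 = 0.2291 m/day.
Seepage velocity v = q / n_e = 0.2291 / 0.24 = 0.9548 m/day.
Travel time t = L / v = 1940 / 0.9548 = 2032 days = 5.563 years.

5.56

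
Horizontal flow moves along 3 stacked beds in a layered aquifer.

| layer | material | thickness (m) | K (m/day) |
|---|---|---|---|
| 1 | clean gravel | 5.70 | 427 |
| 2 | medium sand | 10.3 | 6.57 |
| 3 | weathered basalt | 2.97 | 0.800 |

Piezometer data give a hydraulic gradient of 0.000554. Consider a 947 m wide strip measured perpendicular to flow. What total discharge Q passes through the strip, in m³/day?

1310

Flow is parallel to layering, so each bed carries its own Darcy discharge and the transmissivities add.
Σ(K_i·b_i) = 427×5.70 + 6.57×10.3 + 0.800×2.97 = 2504 m²/day.
Hydraulic gradient i = 0.000554.
Q = Σ(K_i·b_i) · W · i = 2504 × 947 × 0.0005540 = 1314 m³/day.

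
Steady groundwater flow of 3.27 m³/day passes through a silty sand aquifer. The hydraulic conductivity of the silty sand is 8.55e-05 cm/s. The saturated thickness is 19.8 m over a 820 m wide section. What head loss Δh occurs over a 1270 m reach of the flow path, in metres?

3.46

Convert K: 8.55e-05 cm/s × 864 = 0.07387 m/day.
Cross-sectional area A = 820 × 19.8 = 16236 m².
From Q = K·A·i, i = Q / (K·A) = 3.27 / (0.07387 × 16236) = 0.002726.
Head loss Δh = i · L = 0.002726 × 1270 = 3.463 m.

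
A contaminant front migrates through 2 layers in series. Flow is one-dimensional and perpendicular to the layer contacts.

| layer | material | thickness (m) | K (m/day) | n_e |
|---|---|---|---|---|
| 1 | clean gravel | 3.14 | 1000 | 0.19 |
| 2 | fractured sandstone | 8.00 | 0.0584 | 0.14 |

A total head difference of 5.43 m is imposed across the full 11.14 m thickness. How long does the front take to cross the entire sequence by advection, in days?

43.3

With flow normal to the layers, continuity requires the same specific discharge q through every layer.
Σ(b_i/K_i) = 3.14/1000 + 8.00/0.0584 = 137.0 d.
q = Δh / Σ(b_i/K_i) = 5.43 / 137.0 = 0.03964 m/day.
In each layer the seepage velocity is v_i = q/n_i, so the layer transit time is t_i = b_i·n_i / q:
  layer 1 (clean gravel): t_1 = 3.14 × 0.19 / 0.03964 = 15.05 d
  layer 2 (fractured sandstone): t_2 = 8.00 × 0.14 / 0.03964 = 28.26 d
Total t = Σ t_i = 43.31 days.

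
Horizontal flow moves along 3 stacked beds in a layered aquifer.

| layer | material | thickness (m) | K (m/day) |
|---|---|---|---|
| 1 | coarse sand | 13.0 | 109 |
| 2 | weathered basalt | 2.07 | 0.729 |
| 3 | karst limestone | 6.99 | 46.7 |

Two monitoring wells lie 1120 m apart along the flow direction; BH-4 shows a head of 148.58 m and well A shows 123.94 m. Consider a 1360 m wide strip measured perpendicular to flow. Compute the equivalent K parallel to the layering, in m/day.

79.1

Flow is parallel to layering, so each bed carries its own Darcy discharge and the transmissivities add.
Σ(K_i·b_i) = 109×13.0 + 0.729×2.07 + 46.7×6.99 = 1745 m²/day.
Total thickness b = 22.06 m, so K_eq = Σ(K_i·b_i)/b = 79.10 m/day.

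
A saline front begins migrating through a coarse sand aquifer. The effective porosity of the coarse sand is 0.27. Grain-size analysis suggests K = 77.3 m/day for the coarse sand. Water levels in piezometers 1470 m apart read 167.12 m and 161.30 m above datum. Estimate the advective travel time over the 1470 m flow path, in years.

3.55

Hydraulic gradient i = (167.12 − 161.30) / 1470 = 5.82 / 1470 = 0.003959.
Darcy flux q = K · i = 77.30 × 0.003959 = 0.3060 m/day.
Seepage velocity v = q / n_e = 0.3060 / 0.27 = 1.133 m/day.
Travel time t = L / v = 1470 / 1.133 = 1297 days = 3.551 years.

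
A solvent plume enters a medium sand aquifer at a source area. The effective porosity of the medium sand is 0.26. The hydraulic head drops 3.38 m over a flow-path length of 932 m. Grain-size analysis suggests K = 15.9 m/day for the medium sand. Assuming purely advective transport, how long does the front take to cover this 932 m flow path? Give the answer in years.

11.5

Hydraulic gradient i = Δh / L = 3.38 / 932 = 0.003627.
Darcy flux q = K · i = 15.90 × 0.003627 = 0.05766 m/day.
Seepage velocity v = q / n_e = 0.05766 / 0.26 = 0.2218 m/day.
Travel time t = L / v = 932 / 0.2218 = 4202 days = 11.51 years.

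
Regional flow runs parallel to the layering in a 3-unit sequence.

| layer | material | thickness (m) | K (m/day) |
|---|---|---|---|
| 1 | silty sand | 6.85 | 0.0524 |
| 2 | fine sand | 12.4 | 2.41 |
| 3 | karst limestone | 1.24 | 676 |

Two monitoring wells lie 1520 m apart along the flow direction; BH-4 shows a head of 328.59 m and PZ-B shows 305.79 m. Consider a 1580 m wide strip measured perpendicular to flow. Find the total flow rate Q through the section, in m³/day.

Flow is parallel to layering, so each bed carries its own Darcy discharge and the transmissivities add.
Σ(K_i·b_i) = 0.0524×6.85 + 2.41×12.4 + 676×1.24 = 868.5 m²/day.
Hydraulic gradient i = (328.59 − 305.79) / 1520 = 22.8 / 1520 = 0.01500.
Q = Σ(K_i·b_i) · W · i = 868.5 × 1580 × 0.01500 = 20583 m³/day.

20600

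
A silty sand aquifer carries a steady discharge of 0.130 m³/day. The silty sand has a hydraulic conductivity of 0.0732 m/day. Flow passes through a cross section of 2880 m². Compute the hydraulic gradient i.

From Q = K·A·i, i = Q / (K·A) = 0.130 / (0.07320 × 2880) = 0.0006167.

0.000617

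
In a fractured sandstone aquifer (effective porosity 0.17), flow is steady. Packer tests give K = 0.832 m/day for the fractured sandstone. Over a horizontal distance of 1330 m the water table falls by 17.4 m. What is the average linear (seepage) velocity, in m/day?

Hydraulic gradient i = Δh / L = 17.4 / 1330 = 0.01308.
Darcy flux q = K · i = 0.8320 × 0.01308 = 0.01088 m/day.
Seepage velocity v = q / n_e = 0.01088 / 0.17 = 0.06403 m/day.

0.0640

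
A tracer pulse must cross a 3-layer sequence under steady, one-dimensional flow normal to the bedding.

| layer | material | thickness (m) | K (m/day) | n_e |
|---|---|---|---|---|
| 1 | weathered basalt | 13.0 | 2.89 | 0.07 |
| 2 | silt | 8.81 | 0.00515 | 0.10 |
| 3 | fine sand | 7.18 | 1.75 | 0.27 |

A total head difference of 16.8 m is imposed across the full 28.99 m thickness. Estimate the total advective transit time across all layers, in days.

With flow normal to the layers, continuity requires the same specific discharge q through every layer.
Σ(b_i/K_i) = 13.0/2.89 + 8.81/0.00515 + 7.18/1.75 = 1719 d.
q = Δh / Σ(b_i/K_i) = 16.8 / 1719 = 0.009772 m/day.
In each layer the seepage velocity is v_i = q/n_i, so the layer transit time is t_i = b_i·n_i / q:
  layer 1 (weathered basalt): t_1 = 13.0 × 0.07 / 0.009772 = 93.13 d
  layer 2 (silt): t_2 = 8.81 × 0.10 / 0.009772 = 90.16 d
  layer 3 (fine sand): t_3 = 7.18 × 0.27 / 0.009772 = 198.4 d
Total t = Σ t_i = 381.7 days.

382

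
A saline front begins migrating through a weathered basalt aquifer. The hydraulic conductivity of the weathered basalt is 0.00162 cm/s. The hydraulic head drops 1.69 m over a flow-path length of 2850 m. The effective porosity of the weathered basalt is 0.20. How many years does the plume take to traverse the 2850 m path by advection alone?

Convert K: 0.00162 cm/s × 864 = 1.400 m/day.
Hydraulic gradient i = Δh / L = 1.69 / 2850 = 0.0005930.
Darcy flux q = K · i = 1.400 × 0.0005930 = 0.0008300 m/day.
Seepage velocity v = q / n_e = 0.0008300 / 0.20 = 0.004150 m/day.
Travel time t = L / v = 2850 / 0.004150 = 6.868e+05 days = 1880 years.

1880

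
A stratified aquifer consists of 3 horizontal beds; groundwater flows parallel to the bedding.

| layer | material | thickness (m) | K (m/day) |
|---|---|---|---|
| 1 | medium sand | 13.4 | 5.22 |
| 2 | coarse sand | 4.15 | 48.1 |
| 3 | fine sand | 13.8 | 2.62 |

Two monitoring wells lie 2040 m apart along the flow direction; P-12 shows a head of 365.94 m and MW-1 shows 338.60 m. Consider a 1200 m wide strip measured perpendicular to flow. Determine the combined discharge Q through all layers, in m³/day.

Flow is parallel to layering, so each bed carries its own Darcy discharge and the transmissivities add.
Σ(K_i·b_i) = 5.22×13.4 + 48.1×4.15 + 2.62×13.8 = 305.7 m²/day.
Hydraulic gradient i = (365.94 − 338.60) / 2040 = 27.34 / 2040 = 0.01340.
Q = Σ(K_i·b_i) · W · i = 305.7 × 1200 × 0.01340 = 4917 m³/day.

4920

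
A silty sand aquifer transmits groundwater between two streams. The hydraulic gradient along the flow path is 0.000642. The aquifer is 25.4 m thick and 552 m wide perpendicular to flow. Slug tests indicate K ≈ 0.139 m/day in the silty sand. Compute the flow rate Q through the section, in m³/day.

Cross-sectional area A = 552 × 25.4 = 14021 m².
Hydraulic gradient i = 0.000642.
Darcy's law: Q = K · A · i = 0.1390 × 14021 × 0.0006420 = 1.251 m³/day.

1.25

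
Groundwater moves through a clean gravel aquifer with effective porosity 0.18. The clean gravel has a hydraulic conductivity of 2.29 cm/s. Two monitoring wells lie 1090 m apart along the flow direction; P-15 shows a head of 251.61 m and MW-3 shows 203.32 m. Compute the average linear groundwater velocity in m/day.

487

Convert K: 2.29 cm/s × 864 = 1979 m/day.
Hydraulic gradient i = (251.61 − 203.32) / 1090 = 48.29 / 1090 = 0.04430.
Darcy flux q = K · i = 1979 × 0.04430 = 87.66 m/day.
Seepage velocity v = q / n_e = 87.66 / 0.18 = 487.0 m/day.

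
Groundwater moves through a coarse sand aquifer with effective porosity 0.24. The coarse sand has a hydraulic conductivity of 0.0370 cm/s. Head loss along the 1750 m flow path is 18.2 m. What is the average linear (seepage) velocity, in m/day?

Convert K: 0.0370 cm/s × 864 = 31.97 m/day.
Hydraulic gradient i = Δh / L = 18.2 / 1750 = 0.01040.
Darcy flux q = K · i = 31.97 × 0.01040 = 0.3325 m/day.
Seepage velocity v = q / n_e = 0.3325 / 0.24 = 1.385 m/day.

1.39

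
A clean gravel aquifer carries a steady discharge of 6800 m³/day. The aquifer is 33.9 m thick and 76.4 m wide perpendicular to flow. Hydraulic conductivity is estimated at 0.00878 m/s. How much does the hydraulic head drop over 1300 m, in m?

Convert K: 0.00878 m/s × 86400 = 758.6 m/day.
Cross-sectional area A = 76.4 × 33.9 = 2590 m².
From Q = K·A·i, i = Q / (K·A) = 6800 / (758.6 × 2590) = 0.003461.
Head loss Δh = i · L = 0.003461 × 1300 = 4.499 m.

4.50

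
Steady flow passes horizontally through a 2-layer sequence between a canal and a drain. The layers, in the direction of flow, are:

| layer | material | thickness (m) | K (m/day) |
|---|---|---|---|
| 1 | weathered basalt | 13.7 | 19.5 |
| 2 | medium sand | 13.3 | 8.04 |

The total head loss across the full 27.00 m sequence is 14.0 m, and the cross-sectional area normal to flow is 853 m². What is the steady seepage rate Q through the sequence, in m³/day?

Flow is perpendicular to layering, so the layers act in series and the equivalent K is the thickness-weighted harmonic mean.
Total thickness L = 13.7 + 13.3 = 27.00 m.
Σ(b_i/K_i) = 13.7/19.5 + 13.3/8.04 = 2.357 d.
K_eq = L / Σ(b_i/K_i) = 27.00 / 2.357 = 11.46 m/day.
Q = K_eq · A · (Δh/L) = 11.46 × 853 × (14.0/27.00) = 5067 m³/day.

5070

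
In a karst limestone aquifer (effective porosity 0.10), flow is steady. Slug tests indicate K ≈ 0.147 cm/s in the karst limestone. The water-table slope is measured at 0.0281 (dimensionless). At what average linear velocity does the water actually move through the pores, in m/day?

Convert K: 0.147 cm/s × 864 = 127.0 m/day.
Hydraulic gradient i = 0.0281.
Darcy flux q = K · i = 127.0 × 0.02810 = 3.569 m/day.
Seepage velocity v = q / n_e = 3.569 / 0.10 = 35.69 m/day.

35.7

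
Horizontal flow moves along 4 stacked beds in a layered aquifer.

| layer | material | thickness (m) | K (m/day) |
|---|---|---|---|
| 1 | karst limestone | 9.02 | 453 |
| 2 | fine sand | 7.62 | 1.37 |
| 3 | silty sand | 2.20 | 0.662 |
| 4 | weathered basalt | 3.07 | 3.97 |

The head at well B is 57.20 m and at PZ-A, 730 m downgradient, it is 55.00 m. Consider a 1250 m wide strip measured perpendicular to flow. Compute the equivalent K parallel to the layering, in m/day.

188

Flow is parallel to layering, so each bed carries its own Darcy discharge and the transmissivities add.
Σ(K_i·b_i) = 453×9.02 + 1.37×7.62 + 0.662×2.20 + 3.97×3.07 = 4110 m²/day.
Total thickness b = 21.91 m, so K_eq = Σ(K_i·b_i)/b = 187.6 m/day.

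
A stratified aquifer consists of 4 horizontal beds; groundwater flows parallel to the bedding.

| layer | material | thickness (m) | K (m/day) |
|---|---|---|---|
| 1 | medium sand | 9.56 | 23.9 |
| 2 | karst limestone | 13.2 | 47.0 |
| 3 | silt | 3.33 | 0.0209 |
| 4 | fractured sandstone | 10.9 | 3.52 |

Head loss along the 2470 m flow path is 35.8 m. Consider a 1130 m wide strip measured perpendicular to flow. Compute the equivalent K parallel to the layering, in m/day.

24.0

Flow is parallel to layering, so each bed carries its own Darcy discharge and the transmissivities add.
Σ(K_i·b_i) = 23.9×9.56 + 47.0×13.2 + 0.0209×3.33 + 3.52×10.9 = 887.3 m²/day.
Total thickness b = 36.99 m, so K_eq = Σ(K_i·b_i)/b = 23.99 m/day.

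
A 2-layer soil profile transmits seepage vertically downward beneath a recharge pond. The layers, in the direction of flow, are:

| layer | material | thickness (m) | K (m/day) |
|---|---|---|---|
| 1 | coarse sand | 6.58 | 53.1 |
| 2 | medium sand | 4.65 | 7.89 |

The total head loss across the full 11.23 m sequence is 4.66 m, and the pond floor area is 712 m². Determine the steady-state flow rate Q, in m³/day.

Flow is perpendicular to layering, so the layers act in series and the equivalent K is the thickness-weighted harmonic mean.
Total thickness L = 6.58 + 4.65 = 11.23 m.
Σ(b_i/K_i) = 6.58/53.1 + 4.65/7.89 = 0.7133 d.
K_eq = L / Σ(b_i/K_i) = 11.23 / 0.7133 = 15.74 m/day.
Q = K_eq · A · (Δh/L) = 15.74 × 712 × (4.66/11.23) = 4652 m³/day.

4650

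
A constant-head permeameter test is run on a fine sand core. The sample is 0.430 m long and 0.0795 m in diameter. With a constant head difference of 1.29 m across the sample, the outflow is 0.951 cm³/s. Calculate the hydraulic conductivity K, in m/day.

Cross-sectional area A = π·(d/2)² = π × (0.0795/2)² = 0.004964 m².
Convert discharge: 0.951 cm³/s = 9.510e-07 m³/s.
Darcy's law rearranged: K = Q·L / (A·Δh) = 9.510e-07 × 0.430 / (0.004964 × 1.29) = 6.386e-05 m/s = 5.518 m/day.

5.52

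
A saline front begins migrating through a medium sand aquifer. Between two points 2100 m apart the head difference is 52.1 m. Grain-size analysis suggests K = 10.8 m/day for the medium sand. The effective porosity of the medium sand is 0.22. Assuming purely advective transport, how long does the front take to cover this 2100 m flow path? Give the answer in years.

4.72

Hydraulic gradient i = Δh / L = 52.1 / 2100 = 0.02481.
Darcy flux q = K · i = 10.80 × 0.02481 = 0.2679 m/day.
Seepage velocity v = q / n_e = 0.2679 / 0.22 = 1.218 m/day.
Travel time t = L / v = 2100 / 1.218 = 1724 days = 4.721 years.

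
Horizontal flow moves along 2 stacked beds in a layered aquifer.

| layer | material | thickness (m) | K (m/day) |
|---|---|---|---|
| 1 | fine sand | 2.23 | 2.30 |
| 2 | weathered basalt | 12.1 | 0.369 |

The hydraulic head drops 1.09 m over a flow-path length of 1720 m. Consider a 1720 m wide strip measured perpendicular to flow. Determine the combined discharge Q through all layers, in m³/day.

10.5

Flow is parallel to layering, so each bed carries its own Darcy discharge and the transmissivities add.
Σ(K_i·b_i) = 2.30×2.23 + 0.369×12.1 = 9.594 m²/day.
Hydraulic gradient i = Δh / L = 1.09 / 1720 = 0.0006337.
Q = Σ(K_i·b_i) · W · i = 9.594 × 1720 × 0.0006337 = 10.46 m³/day.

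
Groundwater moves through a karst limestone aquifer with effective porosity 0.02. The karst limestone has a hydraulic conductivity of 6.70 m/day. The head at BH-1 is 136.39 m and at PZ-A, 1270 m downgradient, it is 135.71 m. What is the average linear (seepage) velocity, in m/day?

Hydraulic gradient i = (136.39 − 135.71) / 1270 = 0.68 / 1270 = 0.0005354.
Darcy flux q = K · i = 6.700 × 0.0005354 = 0.003587 m/day.
Seepage velocity v = q / n_e = 0.003587 / 0.02 = 0.1794 m/day.

0.179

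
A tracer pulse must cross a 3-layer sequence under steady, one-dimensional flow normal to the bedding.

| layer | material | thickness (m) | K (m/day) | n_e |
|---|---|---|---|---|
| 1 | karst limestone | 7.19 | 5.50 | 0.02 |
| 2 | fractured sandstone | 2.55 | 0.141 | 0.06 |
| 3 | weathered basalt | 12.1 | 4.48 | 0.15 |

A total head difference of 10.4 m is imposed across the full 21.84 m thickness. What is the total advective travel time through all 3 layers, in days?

With flow normal to the layers, continuity requires the same specific discharge q through every layer.
Σ(b_i/K_i) = 7.19/5.50 + 2.55/0.141 + 12.1/4.48 = 22.09 d.
q = Δh / Σ(b_i/K_i) = 10.4 / 22.09 = 0.4707 m/day.
In each layer the seepage velocity is v_i = q/n_i, so the layer transit time is t_i = b_i·n_i / q:
  layer 1 (karst limestone): t_1 = 7.19 × 0.02 / 0.4707 = 0.3055 d
  layer 2 (fractured sandstone): t_2 = 2.55 × 0.06 / 0.4707 = 0.3250 d
  layer 3 (weathered basalt): t_3 = 12.1 × 0.15 / 0.4707 = 3.856 d
Total t = Σ t_i = 4.486 days.

4.49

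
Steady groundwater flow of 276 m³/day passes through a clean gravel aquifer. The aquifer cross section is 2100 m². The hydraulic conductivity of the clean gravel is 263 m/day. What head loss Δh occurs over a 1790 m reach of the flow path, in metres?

0.895

From Q = K·A·i, i = Q / (K·A) = 276 / (263.0 × 2100) = 0.0004997.
Head loss Δh = i · L = 0.0004997 × 1790 = 0.8945 m.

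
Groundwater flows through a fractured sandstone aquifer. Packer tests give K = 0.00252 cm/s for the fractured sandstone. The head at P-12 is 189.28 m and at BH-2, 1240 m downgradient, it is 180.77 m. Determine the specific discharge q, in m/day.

0.0149

Convert K: 0.00252 cm/s × 864 = 2.177 m/day.
Hydraulic gradient i = (189.28 − 180.77) / 1240 = 8.51 / 1240 = 0.006863.
Specific discharge q = K · i = 2.177 × 0.006863 = 0.01494 m/day.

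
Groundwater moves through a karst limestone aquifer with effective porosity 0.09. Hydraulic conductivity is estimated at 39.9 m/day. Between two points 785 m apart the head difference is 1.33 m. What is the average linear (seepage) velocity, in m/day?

0.751

Hydraulic gradient i = Δh / L = 1.33 / 785 = 0.001694.
Darcy flux q = K · i = 39.90 × 0.001694 = 0.06760 m/day.
Seepage velocity v = q / n_e = 0.06760 / 0.09 = 0.7511 m/day.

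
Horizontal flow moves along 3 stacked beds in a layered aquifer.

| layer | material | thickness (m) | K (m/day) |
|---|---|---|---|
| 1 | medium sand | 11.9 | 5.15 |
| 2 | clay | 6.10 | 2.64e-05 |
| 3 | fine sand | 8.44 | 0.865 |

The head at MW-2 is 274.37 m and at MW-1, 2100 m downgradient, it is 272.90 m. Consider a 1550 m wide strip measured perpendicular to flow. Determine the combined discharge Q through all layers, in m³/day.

Flow is parallel to layering, so each bed carries its own Darcy discharge and the transmissivities add.
Σ(K_i·b_i) = 5.15×11.9 + 2.64e-05×6.10 + 0.865×8.44 = 68.59 m²/day.
Hydraulic gradient i = (274.37 − 272.90) / 2100 = 1.47 / 2100 = 0.0007000.
Q = Σ(K_i·b_i) · W · i = 68.59 × 1550 × 0.0007000 = 74.42 m³/day.

74.4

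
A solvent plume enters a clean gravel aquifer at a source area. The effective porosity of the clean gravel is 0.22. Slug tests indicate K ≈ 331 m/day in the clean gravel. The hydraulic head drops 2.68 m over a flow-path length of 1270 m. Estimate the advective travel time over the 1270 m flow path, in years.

Hydraulic gradient i = Δh / L = 2.68 / 1270 = 0.002110.
Darcy flux q = K · i = 331.0 × 0.002110 = 0.6985 m/day.
Seepage velocity v = q / n_e = 0.6985 / 0.22 = 3.175 m/day.
Travel time t = L / v = 1270 / 3.175 = 400.0 days = 1.095 years.

1.10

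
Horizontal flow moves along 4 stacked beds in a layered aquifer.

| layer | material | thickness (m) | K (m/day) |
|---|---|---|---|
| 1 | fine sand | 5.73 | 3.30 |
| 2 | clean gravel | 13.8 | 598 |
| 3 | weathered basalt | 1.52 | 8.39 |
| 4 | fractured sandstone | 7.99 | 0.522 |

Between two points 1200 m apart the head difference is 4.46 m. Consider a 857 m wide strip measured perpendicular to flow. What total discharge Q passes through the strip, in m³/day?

Flow is parallel to layering, so each bed carries its own Darcy discharge and the transmissivities add.
Σ(K_i·b_i) = 3.30×5.73 + 598×13.8 + 8.39×1.52 + 0.522×7.99 = 8288 m²/day.
Hydraulic gradient i = Δh / L = 4.46 / 1200 = 0.003717.
Q = Σ(K_i·b_i) · W · i = 8288 × 857 × 0.003717 = 26400 m³/day.

26400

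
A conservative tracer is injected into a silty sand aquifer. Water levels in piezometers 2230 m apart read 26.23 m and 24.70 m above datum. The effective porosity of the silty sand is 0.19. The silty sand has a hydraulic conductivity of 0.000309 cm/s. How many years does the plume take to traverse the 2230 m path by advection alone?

6330

Convert K: 0.000309 cm/s × 864 = 0.2670 m/day.
Hydraulic gradient i = (26.23 − 24.70) / 2230 = 1.53 / 2230 = 0.0006861.
Darcy flux q = K · i = 0.2670 × 0.0006861 = 0.0001832 m/day.
Seepage velocity v = q / n_e = 0.0001832 / 0.19 = 0.0009641 m/day.
Travel time t = L / v = 2230 / 0.0009641 = 2.313e+06 days = 6333 years.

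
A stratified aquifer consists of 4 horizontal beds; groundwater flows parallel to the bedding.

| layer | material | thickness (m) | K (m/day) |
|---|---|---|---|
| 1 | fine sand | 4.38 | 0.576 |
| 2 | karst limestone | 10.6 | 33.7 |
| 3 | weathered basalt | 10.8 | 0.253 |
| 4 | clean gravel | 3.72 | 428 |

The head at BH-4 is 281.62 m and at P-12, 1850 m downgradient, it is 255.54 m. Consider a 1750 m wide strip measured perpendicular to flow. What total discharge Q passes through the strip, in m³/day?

48200

Flow is parallel to layering, so each bed carries its own Darcy discharge and the transmissivities add.
Σ(K_i·b_i) = 0.576×4.38 + 33.7×10.6 + 0.253×10.8 + 428×3.72 = 1955 m²/day.
Hydraulic gradient i = (281.62 − 255.54) / 1850 = 26.08 / 1850 = 0.01410.
Q = Σ(K_i·b_i) · W · i = 1955 × 1750 × 0.01410 = 48221 m³/day.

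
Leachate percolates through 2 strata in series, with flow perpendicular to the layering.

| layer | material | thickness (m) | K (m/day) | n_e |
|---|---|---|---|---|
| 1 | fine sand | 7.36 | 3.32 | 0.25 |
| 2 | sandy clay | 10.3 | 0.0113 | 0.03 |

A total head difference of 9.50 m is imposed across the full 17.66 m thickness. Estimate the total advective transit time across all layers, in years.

0.566

With flow normal to the layers, continuity requires the same specific discharge q through every layer.
Σ(b_i/K_i) = 7.36/3.32 + 10.3/0.0113 = 913.7 d.
q = Δh / Σ(b_i/K_i) = 9.50 / 913.7 = 0.01040 m/day.
In each layer the seepage velocity is v_i = q/n_i, so the layer transit time is t_i = b_i·n_i / q:
  layer 1 (fine sand): t_1 = 7.36 × 0.25 / 0.01040 = 177.0 d
  layer 2 (sandy clay): t_2 = 10.3 × 0.03 / 0.01040 = 29.72 d
Total t = Σ t_i = 206.7 days = 0.5659 years.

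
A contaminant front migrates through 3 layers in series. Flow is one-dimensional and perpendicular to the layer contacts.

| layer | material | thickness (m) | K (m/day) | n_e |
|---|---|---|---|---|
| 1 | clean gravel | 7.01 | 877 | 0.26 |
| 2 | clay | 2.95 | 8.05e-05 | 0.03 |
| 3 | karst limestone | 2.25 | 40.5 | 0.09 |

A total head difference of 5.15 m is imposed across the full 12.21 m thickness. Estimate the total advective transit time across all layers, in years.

With flow normal to the layers, continuity requires the same specific discharge q through every layer.
Σ(b_i/K_i) = 7.01/877 + 2.95/8.05e-05 + 2.25/40.5 = 36646 d.
q = Δh / Σ(b_i/K_i) = 5.15 / 36646 = 0.0001405 m/day.
In each layer the seepage velocity is v_i = q/n_i, so the layer transit time is t_i = b_i·n_i / q:
  layer 1 (clean gravel): t_1 = 7.01 × 0.26 / 0.0001405 = 12969 d
  layer 2 (clay): t_2 = 2.95 × 0.03 / 0.0001405 = 629.7 d
  layer 3 (karst limestone): t_3 = 2.25 × 0.09 / 0.0001405 = 1441 d
Total t = Σ t_i = 15040 days = 41.18 years.

41.2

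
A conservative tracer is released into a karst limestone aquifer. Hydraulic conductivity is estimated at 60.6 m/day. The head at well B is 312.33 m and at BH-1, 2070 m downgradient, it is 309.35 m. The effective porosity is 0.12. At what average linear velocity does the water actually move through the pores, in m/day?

0.727

Hydraulic gradient i = (312.33 − 309.35) / 2070 = 2.98 / 2070 = 0.001440.
Darcy flux q = K · i = 60.60 × 0.001440 = 0.08724 m/day.
Seepage velocity v = q / n_e = 0.08724 / 0.12 = 0.7270 m/day.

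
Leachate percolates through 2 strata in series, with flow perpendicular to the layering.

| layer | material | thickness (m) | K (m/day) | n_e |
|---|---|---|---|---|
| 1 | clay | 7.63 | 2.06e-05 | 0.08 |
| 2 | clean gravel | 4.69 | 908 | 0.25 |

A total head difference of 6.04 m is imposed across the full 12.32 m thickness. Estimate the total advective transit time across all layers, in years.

299

With flow normal to the layers, continuity requires the same specific discharge q through every layer.
Σ(b_i/K_i) = 7.63/2.06e-05 + 4.69/908 = 3.704e+05 d.
q = Δh / Σ(b_i/K_i) = 6.04 / 3.704e+05 = 1.631e-05 m/day.
In each layer the seepage velocity is v_i = q/n_i, so the layer transit time is t_i = b_i·n_i / q:
  layer 1 (clay): t_1 = 7.63 × 0.08 / 1.631e-05 = 37431 d
  layer 2 (clean gravel): t_2 = 4.69 × 0.25 / 1.631e-05 = 71901 d
Total t = Σ t_i = 1.093e+05 days = 299.3 years.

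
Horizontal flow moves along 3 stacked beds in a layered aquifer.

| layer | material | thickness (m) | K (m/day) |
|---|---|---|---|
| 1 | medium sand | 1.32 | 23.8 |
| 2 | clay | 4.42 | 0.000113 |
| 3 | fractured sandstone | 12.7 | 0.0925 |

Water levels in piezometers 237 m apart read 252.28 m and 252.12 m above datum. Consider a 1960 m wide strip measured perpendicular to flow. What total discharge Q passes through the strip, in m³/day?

Flow is parallel to layering, so each bed carries its own Darcy discharge and the transmissivities add.
Σ(K_i·b_i) = 23.8×1.32 + 0.000113×4.42 + 0.0925×12.7 = 32.59 m²/day.
Hydraulic gradient i = (252.28 − 252.12) / 237 = 0.16 / 237 = 0.0006751.
Q = Σ(K_i·b_i) · W · i = 32.59 × 1960 × 0.0006751 = 43.12 m³/day.

43.1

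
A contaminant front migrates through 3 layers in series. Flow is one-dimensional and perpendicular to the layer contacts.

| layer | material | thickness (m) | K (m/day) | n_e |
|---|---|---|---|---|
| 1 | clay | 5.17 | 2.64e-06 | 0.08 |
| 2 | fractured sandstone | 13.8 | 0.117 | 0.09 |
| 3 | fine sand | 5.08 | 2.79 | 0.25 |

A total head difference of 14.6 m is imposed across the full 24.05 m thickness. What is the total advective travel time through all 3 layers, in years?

With flow normal to the layers, continuity requires the same specific discharge q through every layer.
Σ(b_i/K_i) = 5.17/2.64e-06 + 13.8/0.117 + 5.08/2.79 = 1.958e+06 d.
q = Δh / Σ(b_i/K_i) = 14.6 / 1.958e+06 = 7.455e-06 m/day.
In each layer the seepage velocity is v_i = q/n_i, so the layer transit time is t_i = b_i·n_i / q:
  layer 1 (clay): t_1 = 5.17 × 0.08 / 7.455e-06 = 55481 d
  layer 2 (fractured sandstone): t_2 = 13.8 × 0.09 / 7.455e-06 = 1.666e+05 d
  layer 3 (fine sand): t_3 = 5.08 × 0.25 / 7.455e-06 = 1.704e+05 d
Total t = Σ t_i = 3.924e+05 days = 1074 years.

1070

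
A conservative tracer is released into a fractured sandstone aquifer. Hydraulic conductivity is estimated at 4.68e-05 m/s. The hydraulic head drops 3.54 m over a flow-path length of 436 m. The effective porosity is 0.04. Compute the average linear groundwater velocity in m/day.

Convert K: 4.68e-05 m/s × 86400 = 4.044 m/day.
Hydraulic gradient i = Δh / L = 3.54 / 436 = 0.008119.
Darcy flux q = K · i = 4.044 × 0.008119 = 0.03283 m/day.
Seepage velocity v = q / n_e = 0.03283 / 0.04 = 0.8208 m/day.

0.821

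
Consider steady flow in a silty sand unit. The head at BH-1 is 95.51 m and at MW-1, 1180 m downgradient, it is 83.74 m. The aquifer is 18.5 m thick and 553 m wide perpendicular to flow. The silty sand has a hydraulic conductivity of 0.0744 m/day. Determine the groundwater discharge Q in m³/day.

Cross-sectional area A = 553 × 18.5 = 10230 m².
Hydraulic gradient i = (95.51 − 83.74) / 1180 = 11.77 / 1180 = 0.009975.
Darcy's law: Q = K · A · i = 0.07440 × 10230 × 0.009975 = 7.592 m³/day.

7.59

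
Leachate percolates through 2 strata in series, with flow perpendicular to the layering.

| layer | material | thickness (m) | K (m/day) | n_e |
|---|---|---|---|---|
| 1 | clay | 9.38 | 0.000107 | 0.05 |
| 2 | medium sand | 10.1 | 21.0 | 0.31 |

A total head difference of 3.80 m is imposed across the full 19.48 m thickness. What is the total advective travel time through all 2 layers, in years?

227

With flow normal to the layers, continuity requires the same specific discharge q through every layer.
Σ(b_i/K_i) = 9.38/0.000107 + 10.1/21.0 = 87664 d.
q = Δh / Σ(b_i/K_i) = 3.80 / 87664 = 4.335e-05 m/day.
In each layer the seepage velocity is v_i = q/n_i, so the layer transit time is t_i = b_i·n_i / q:
  layer 1 (clay): t_1 = 9.38 × 0.05 / 4.335e-05 = 10820 d
  layer 2 (medium sand): t_2 = 10.1 × 0.31 / 4.335e-05 = 72231 d
Total t = Σ t_i = 83050 days = 227.4 years.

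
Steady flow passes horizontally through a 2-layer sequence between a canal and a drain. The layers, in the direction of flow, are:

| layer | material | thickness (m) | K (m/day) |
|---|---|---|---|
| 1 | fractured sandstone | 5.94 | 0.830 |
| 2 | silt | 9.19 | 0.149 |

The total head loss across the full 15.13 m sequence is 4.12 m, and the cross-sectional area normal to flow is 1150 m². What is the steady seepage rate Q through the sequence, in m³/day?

68.8

Flow is perpendicular to layering, so the layers act in series and the equivalent K is the thickness-weighted harmonic mean.
Total thickness L = 5.94 + 9.19 = 15.13 m.
Σ(b_i/K_i) = 5.94/0.830 + 9.19/0.149 = 68.83 d.
K_eq = L / Σ(b_i/K_i) = 15.13 / 68.83 = 0.2198 m/day.
Q = K_eq · A · (Δh/L) = 0.2198 × 1150 × (4.12/15.13) = 68.83 m³/day.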